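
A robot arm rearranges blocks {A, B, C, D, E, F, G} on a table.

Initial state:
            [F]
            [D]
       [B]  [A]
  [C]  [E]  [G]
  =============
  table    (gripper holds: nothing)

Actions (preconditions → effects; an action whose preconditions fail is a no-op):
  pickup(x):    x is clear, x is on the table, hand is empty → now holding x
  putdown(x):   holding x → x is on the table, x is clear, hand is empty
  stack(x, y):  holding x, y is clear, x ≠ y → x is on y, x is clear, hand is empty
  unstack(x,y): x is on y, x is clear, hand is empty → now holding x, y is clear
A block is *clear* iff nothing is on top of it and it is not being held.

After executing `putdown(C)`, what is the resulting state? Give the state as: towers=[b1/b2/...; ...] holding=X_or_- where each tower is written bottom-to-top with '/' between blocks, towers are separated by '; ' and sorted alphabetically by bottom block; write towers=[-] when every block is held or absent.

towers=[C; E/B; G/A/D/F] holding=-

before: towers=[C; E/B; G/A/D/F] holding=-
pre[putdown(C)]: holding(C) no
holding(C) unmet → putdown(C) is a no-op
after:  towers=[C; E/B; G/A/D/F] holding=-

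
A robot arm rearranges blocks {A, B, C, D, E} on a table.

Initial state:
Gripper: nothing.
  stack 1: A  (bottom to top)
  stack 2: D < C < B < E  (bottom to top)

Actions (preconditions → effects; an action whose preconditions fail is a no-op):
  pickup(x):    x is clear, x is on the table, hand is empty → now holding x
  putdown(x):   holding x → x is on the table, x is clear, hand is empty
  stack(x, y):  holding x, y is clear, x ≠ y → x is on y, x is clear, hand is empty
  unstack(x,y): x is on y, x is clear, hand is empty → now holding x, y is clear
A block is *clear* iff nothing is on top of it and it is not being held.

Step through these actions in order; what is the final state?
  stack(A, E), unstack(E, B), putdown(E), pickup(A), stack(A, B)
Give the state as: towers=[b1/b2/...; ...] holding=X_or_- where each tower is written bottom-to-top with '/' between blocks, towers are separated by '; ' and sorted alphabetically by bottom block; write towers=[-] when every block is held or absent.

towers=[D/C/B/A; E] holding=-

step 1 (stack(A, E)) [no-op]: towers=[A; D/C/B/E] holding=-
step 2 (unstack(E, B)): towers=[A; D/C/B] holding=E
step 3 (putdown(E)): towers=[A; D/C/B; E] holding=-
step 4 (pickup(A)): towers=[D/C/B; E] holding=A
step 5 (stack(A, B)): towers=[D/C/B/A; E] holding=-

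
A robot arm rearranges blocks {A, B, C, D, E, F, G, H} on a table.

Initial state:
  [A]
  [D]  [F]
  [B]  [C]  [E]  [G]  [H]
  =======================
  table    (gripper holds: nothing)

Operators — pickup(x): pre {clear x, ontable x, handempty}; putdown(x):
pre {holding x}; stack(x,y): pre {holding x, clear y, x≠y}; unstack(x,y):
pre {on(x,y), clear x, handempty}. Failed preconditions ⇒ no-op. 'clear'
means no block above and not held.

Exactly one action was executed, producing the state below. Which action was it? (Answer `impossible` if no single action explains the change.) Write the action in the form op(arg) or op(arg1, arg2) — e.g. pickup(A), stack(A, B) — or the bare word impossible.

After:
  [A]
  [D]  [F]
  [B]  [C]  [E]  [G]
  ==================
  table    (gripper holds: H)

target: towers=[B/D/A; C/F; E; G] holding=H
         pickup(G) → towers=[B/D/A; C/F; E; H] holding=G
     unstack(A, D) → towers=[B/D; C/F; E; G; H] holding=A
         pickup(E) → towers=[B/D/A; C/F; G; H] holding=E
         pickup(H) → towers=[B/D/A; C/F; E; G] holding=H  ← match
     unstack(F, C) → towers=[B/D/A; C; E; G; H] holding=F

pickup(H)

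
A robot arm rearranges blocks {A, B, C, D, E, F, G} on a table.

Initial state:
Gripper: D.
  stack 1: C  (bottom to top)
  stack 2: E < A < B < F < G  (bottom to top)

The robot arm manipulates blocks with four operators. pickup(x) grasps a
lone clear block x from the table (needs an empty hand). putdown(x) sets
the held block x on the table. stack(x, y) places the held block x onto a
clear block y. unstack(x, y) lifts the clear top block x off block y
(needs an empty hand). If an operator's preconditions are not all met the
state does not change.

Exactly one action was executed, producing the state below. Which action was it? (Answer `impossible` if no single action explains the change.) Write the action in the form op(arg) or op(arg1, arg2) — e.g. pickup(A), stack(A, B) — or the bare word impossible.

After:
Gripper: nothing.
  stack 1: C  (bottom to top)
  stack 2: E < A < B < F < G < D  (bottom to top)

target: towers=[C; E/A/B/F/G/D] holding=-
        putdown(D) → towers=[C; D; E/A/B/F/G] holding=-
       stack(D, G) → towers=[C; E/A/B/F/G/D] holding=-  ← match
       stack(D, C) → towers=[C/D; E/A/B/F/G] holding=-

stack(D, G)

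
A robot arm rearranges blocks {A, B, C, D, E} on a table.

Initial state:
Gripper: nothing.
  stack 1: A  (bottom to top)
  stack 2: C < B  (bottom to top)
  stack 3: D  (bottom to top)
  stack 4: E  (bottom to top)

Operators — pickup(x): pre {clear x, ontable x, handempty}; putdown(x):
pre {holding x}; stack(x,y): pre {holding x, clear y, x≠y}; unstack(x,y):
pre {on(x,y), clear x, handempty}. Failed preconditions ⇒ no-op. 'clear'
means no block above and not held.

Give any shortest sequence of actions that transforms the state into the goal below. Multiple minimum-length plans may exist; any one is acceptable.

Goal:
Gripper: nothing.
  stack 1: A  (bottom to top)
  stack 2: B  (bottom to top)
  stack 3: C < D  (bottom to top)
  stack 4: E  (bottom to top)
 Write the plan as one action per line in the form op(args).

unstack(B, C)
putdown(B)
pickup(D)
stack(D, C)

step 1 (unstack(B, C)): towers=[A; C; D; E] holding=B
step 2 (putdown(B)): towers=[A; B; C; D; E] holding=-
step 3 (pickup(D)): towers=[A; B; C; E] holding=D
step 4 (stack(D, C)): towers=[A; B; C/D; E] holding=-
goal check: towers=[A; B; C/D; E] holding=- — reached (length 4, optimal by BFS)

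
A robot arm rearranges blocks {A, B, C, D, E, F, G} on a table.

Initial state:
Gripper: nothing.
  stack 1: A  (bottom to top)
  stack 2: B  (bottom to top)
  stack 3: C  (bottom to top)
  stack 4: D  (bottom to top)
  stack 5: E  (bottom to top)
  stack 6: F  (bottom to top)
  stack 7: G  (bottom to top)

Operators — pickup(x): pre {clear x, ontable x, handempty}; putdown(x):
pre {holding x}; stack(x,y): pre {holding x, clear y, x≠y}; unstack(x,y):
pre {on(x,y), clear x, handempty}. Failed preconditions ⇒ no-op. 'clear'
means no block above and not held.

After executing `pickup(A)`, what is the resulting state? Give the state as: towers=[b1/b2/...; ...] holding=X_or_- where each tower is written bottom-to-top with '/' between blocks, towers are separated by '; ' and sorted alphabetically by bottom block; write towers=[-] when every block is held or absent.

towers=[B; C; D; E; F; G] holding=A

before: towers=[A; B; C; D; E; F; G] holding=-
pre[pickup(A)]: clear(A) yes, ontable(A) yes, handempty yes
all met → apply pickup(A)
after:  towers=[B; C; D; E; F; G] holding=A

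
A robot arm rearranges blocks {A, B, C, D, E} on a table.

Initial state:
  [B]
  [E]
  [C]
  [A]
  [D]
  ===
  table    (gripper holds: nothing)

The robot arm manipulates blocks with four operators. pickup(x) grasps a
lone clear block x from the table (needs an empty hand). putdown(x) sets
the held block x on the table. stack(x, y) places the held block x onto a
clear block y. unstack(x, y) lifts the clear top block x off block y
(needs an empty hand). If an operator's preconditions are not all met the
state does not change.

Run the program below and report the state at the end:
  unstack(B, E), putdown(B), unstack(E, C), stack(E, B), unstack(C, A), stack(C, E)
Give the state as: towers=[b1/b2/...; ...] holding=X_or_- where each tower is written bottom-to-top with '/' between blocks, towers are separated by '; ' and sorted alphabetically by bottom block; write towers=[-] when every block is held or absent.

towers=[B/E/C; D/A] holding=-

step 1 (unstack(B, E)): towers=[D/A/C/E] holding=B
step 2 (putdown(B)): towers=[B; D/A/C/E] holding=-
step 3 (unstack(E, C)): towers=[B; D/A/C] holding=E
step 4 (stack(E, B)): towers=[B/E; D/A/C] holding=-
step 5 (unstack(C, A)): towers=[B/E; D/A] holding=C
step 6 (stack(C, E)): towers=[B/E/C; D/A] holding=-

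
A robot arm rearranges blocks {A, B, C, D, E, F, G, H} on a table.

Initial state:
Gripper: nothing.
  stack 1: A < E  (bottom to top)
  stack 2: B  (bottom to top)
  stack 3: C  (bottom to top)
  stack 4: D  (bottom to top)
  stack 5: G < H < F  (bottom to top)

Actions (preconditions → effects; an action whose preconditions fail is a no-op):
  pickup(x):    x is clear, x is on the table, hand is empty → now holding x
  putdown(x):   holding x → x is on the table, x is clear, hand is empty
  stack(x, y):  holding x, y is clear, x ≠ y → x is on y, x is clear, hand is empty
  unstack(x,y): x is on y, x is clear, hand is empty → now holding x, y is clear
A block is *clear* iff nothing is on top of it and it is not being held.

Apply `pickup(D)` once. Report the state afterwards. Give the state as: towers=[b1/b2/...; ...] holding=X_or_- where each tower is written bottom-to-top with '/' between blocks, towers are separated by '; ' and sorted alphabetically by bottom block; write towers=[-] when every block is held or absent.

before: towers=[A/E; B; C; D; G/H/F] holding=-
pre[pickup(D)]: clear(D) ✓, ontable(D) ✓, handempty ✓
all met → apply pickup(D)
after:  towers=[A/E; B; C; G/H/F] holding=D

towers=[A/E; B; C; G/H/F] holding=D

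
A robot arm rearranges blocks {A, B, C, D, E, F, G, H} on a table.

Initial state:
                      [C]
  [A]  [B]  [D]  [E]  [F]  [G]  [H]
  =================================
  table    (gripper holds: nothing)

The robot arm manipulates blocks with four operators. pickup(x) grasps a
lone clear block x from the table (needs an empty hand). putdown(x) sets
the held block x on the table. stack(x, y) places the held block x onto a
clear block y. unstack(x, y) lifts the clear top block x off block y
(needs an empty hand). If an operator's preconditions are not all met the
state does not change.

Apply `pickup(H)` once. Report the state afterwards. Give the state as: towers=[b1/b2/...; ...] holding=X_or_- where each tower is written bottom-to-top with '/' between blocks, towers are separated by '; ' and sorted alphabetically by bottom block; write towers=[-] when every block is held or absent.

towers=[A; B; D; E; F/C; G] holding=H

before: towers=[A; B; D; E; F/C; G; H] holding=-
pre[pickup(H)]: clear(H) yes, ontable(H) yes, handempty yes
all met → apply pickup(H)
after:  towers=[A; B; D; E; F/C; G] holding=H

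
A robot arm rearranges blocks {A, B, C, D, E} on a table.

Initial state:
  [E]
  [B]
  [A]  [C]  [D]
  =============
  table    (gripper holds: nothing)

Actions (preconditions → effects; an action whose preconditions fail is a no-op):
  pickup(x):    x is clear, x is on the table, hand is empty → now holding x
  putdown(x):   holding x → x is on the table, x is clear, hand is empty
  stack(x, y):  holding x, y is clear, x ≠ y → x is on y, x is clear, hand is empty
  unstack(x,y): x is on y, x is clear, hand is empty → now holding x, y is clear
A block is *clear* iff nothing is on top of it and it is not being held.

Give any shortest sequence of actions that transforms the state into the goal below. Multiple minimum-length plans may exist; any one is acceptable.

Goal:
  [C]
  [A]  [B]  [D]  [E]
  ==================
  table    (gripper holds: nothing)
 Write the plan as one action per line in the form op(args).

step 1 (unstack(E, B)): towers=[A/B; C; D] holding=E
step 2 (putdown(E)): towers=[A/B; C; D; E] holding=-
step 3 (unstack(B, A)): towers=[A; C; D; E] holding=B
step 4 (putdown(B)): towers=[A; B; C; D; E] holding=-
step 5 (pickup(C)): towers=[A; B; D; E] holding=C
step 6 (stack(C, A)): towers=[A/C; B; D; E] holding=-
goal check: towers=[A/C; B; D; E] holding=- — reached (length 6, optimal by BFS)

unstack(E, B)
putdown(E)
unstack(B, A)
putdown(B)
pickup(C)
stack(C, A)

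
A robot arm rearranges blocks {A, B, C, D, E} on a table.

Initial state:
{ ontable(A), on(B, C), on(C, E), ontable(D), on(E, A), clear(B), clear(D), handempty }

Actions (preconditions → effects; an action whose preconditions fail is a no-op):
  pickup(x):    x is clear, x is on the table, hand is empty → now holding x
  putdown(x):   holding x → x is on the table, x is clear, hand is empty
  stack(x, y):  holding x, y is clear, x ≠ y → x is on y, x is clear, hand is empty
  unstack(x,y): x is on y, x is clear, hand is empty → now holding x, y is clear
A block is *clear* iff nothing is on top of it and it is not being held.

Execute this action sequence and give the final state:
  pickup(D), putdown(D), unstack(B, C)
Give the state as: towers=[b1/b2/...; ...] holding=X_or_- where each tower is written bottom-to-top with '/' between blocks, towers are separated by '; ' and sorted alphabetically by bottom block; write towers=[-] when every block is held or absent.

towers=[A/E/C; D] holding=B

step 1 (pickup(D)): towers=[A/E/C/B] holding=D
step 2 (putdown(D)): towers=[A/E/C/B; D] holding=-
step 3 (unstack(B, C)): towers=[A/E/C; D] holding=B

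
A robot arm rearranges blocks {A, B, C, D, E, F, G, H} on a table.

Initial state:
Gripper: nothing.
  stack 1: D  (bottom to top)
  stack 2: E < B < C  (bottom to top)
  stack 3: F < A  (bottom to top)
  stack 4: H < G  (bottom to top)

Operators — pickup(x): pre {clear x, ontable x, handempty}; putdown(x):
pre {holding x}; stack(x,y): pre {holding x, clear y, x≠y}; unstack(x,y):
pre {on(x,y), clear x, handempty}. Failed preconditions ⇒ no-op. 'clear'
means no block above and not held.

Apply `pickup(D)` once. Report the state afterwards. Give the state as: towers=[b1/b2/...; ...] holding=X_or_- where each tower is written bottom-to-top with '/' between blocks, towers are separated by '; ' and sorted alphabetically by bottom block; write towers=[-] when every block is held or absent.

before: towers=[D; E/B/C; F/A; H/G] holding=-
pre[pickup(D)]: clear(D) ✓, ontable(D) ✓, handempty ✓
all met → apply pickup(D)
after:  towers=[E/B/C; F/A; H/G] holding=D

towers=[E/B/C; F/A; H/G] holding=D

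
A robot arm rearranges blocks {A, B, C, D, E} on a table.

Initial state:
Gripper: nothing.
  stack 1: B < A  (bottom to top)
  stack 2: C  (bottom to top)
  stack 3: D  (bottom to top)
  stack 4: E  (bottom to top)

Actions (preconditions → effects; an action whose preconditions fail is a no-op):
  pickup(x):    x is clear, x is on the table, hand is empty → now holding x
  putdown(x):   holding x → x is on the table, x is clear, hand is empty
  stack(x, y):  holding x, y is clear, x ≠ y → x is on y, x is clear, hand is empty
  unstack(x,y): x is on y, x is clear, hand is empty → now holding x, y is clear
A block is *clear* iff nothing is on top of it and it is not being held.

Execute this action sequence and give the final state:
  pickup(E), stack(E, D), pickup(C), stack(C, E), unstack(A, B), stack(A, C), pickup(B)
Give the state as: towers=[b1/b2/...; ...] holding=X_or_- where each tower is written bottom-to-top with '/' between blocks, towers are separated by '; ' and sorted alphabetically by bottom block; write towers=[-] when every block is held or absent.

step 1 (pickup(E)): towers=[B/A; C; D] holding=E
step 2 (stack(E, D)): towers=[B/A; C; D/E] holding=-
step 3 (pickup(C)): towers=[B/A; D/E] holding=C
step 4 (stack(C, E)): towers=[B/A; D/E/C] holding=-
step 5 (unstack(A, B)): towers=[B; D/E/C] holding=A
step 6 (stack(A, C)): towers=[B; D/E/C/A] holding=-
step 7 (pickup(B)): towers=[D/E/C/A] holding=B

towers=[D/E/C/A] holding=B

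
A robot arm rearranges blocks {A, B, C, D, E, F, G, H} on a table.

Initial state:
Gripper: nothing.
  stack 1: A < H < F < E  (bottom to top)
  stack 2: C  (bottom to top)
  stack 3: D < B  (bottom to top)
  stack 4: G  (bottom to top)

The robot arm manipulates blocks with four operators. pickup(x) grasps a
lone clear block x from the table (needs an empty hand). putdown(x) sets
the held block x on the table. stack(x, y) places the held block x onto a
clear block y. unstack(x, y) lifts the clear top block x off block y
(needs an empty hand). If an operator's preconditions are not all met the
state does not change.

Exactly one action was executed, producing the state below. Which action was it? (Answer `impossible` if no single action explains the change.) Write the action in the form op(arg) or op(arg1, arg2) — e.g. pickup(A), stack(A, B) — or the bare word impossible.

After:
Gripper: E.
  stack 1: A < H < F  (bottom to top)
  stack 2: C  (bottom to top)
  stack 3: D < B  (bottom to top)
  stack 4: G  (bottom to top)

target: towers=[A/H/F; C; D/B; G] holding=E
         pickup(G) → towers=[A/H/F/E; C; D/B] holding=G
     unstack(E, F) → towers=[A/H/F; C; D/B; G] holding=E  ← match
     unstack(B, D) → towers=[A/H/F/E; C; D; G] holding=B
         pickup(C) → towers=[A/H/F/E; D/B; G] holding=C

unstack(E, F)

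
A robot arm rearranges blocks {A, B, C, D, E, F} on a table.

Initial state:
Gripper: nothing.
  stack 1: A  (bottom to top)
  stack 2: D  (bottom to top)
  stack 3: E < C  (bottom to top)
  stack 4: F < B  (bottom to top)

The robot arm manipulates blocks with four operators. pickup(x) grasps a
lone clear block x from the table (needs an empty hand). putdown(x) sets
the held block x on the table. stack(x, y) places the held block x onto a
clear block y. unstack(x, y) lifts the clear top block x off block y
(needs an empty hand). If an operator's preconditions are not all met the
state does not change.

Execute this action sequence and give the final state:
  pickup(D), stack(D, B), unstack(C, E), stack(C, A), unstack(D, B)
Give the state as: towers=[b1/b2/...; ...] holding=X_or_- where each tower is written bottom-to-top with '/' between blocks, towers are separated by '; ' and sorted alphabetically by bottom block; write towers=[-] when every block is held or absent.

step 1 (pickup(D)): towers=[A; E/C; F/B] holding=D
step 2 (stack(D, B)): towers=[A; E/C; F/B/D] holding=-
step 3 (unstack(C, E)): towers=[A; E; F/B/D] holding=C
step 4 (stack(C, A)): towers=[A/C; E; F/B/D] holding=-
step 5 (unstack(D, B)): towers=[A/C; E; F/B] holding=D

towers=[A/C; E; F/B] holding=D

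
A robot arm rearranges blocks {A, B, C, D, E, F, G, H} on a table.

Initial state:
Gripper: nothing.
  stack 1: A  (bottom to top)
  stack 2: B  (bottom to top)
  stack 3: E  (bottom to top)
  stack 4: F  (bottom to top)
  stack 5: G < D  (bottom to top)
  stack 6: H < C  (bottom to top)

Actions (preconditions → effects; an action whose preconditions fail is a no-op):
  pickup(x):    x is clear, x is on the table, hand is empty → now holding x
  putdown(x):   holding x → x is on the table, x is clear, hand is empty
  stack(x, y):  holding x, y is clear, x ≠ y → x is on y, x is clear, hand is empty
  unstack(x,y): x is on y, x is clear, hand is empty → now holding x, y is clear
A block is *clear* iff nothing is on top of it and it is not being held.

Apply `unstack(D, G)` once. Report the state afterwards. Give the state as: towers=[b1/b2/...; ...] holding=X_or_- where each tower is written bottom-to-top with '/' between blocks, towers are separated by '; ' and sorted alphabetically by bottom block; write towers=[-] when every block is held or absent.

towers=[A; B; E; F; G; H/C] holding=D

before: towers=[A; B; E; F; G/D; H/C] holding=-
pre[unstack(D, G)]: on(D,G) ✓, clear(D) ✓, handempty ✓
all met → apply unstack(D, G)
after:  towers=[A; B; E; F; G; H/C] holding=D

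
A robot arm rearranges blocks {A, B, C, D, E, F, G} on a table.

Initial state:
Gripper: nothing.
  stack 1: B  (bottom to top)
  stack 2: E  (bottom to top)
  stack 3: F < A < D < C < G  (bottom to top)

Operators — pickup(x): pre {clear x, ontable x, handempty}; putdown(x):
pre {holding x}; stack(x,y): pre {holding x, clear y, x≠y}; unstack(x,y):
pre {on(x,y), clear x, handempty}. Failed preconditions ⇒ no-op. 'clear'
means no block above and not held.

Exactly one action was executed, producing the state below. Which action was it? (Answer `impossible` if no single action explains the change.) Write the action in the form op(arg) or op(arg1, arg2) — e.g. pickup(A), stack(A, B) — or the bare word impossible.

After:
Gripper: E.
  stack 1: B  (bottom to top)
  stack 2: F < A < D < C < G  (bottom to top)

target: towers=[B; F/A/D/C/G] holding=E
         pickup(B) → towers=[E; F/A/D/C/G] holding=B
     unstack(G, C) → towers=[B; E; F/A/D/C] holding=G
         pickup(E) → towers=[B; F/A/D/C/G] holding=E  ← match

pickup(E)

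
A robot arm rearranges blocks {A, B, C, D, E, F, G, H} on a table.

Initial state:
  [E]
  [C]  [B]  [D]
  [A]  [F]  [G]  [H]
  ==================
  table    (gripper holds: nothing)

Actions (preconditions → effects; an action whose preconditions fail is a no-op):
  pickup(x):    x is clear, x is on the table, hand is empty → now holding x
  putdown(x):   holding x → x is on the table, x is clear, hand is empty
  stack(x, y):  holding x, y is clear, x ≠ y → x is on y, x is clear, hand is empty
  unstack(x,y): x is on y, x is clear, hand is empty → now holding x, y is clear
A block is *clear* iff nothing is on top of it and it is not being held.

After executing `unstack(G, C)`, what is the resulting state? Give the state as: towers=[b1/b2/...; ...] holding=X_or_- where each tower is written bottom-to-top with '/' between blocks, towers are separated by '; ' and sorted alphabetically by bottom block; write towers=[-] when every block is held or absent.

before: towers=[A/C/E; F/B; G/D; H] holding=-
pre[unstack(G, C)]: on(G,C) fail, clear(G) fail, handempty ok
on(G,C), clear(G) unmet → unstack(G, C) is a no-op
after:  towers=[A/C/E; F/B; G/D; H] holding=-

towers=[A/C/E; F/B; G/D; H] holding=-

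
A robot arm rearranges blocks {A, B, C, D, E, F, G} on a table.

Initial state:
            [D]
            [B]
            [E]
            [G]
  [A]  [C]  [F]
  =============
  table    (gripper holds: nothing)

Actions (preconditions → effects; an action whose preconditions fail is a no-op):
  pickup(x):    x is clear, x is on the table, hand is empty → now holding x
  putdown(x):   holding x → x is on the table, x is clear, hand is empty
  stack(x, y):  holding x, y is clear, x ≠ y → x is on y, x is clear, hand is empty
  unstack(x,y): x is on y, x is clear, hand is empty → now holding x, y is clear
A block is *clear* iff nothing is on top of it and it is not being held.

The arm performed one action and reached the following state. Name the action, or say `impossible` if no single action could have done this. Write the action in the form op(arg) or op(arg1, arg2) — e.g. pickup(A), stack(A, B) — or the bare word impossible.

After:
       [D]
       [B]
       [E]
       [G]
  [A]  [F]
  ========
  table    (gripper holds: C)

pickup(C)

target: towers=[A; F/G/E/B/D] holding=C
     unstack(D, B) → towers=[A; C; F/G/E/B] holding=D
         pickup(A) → towers=[C; F/G/E/B/D] holding=A
         pickup(C) → towers=[A; F/G/E/B/D] holding=C  ← match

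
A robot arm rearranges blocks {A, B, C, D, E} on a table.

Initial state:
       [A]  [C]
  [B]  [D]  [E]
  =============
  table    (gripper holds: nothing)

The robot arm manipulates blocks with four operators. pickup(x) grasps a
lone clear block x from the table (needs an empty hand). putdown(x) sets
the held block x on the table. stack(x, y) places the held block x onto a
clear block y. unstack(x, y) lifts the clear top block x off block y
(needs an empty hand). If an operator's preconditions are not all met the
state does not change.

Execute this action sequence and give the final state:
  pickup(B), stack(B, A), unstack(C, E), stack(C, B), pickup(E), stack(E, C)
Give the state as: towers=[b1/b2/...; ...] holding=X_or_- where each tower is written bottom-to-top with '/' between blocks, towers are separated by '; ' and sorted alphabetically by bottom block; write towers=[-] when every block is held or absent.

towers=[D/A/B/C/E] holding=-

step 1 (pickup(B)): towers=[D/A; E/C] holding=B
step 2 (stack(B, A)): towers=[D/A/B; E/C] holding=-
step 3 (unstack(C, E)): towers=[D/A/B; E] holding=C
step 4 (stack(C, B)): towers=[D/A/B/C; E] holding=-
step 5 (pickup(E)): towers=[D/A/B/C] holding=E
step 6 (stack(E, C)): towers=[D/A/B/C/E] holding=-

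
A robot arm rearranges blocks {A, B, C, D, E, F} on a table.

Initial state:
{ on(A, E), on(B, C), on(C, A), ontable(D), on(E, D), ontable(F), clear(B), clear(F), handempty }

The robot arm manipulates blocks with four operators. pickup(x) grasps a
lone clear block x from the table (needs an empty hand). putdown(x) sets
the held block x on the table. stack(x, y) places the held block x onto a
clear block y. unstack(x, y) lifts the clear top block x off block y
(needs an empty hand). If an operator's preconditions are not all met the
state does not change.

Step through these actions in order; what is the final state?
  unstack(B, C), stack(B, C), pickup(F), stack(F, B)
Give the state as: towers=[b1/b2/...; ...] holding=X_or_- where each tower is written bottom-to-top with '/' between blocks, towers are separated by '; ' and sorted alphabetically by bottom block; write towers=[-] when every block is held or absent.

step 1 (unstack(B, C)): towers=[D/E/A/C; F] holding=B
step 2 (stack(B, C)): towers=[D/E/A/C/B; F] holding=-
step 3 (pickup(F)): towers=[D/E/A/C/B] holding=F
step 4 (stack(F, B)): towers=[D/E/A/C/B/F] holding=-

towers=[D/E/A/C/B/F] holding=-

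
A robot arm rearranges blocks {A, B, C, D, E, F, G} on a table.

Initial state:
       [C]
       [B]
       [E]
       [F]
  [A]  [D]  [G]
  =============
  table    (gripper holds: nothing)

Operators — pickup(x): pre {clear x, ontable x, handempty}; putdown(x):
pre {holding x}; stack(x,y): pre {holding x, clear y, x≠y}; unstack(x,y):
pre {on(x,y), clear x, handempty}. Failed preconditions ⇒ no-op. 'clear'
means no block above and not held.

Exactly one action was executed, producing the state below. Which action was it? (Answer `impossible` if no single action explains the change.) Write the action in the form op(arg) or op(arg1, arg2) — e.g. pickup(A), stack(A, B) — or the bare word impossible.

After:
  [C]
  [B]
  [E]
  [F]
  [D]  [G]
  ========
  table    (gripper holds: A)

target: towers=[D/F/E/B/C; G] holding=A
         pickup(G) → towers=[A; D/F/E/B/C] holding=G
         pickup(A) → towers=[D/F/E/B/C; G] holding=A  ← match
     unstack(C, B) → towers=[A; D/F/E/B; G] holding=C

pickup(A)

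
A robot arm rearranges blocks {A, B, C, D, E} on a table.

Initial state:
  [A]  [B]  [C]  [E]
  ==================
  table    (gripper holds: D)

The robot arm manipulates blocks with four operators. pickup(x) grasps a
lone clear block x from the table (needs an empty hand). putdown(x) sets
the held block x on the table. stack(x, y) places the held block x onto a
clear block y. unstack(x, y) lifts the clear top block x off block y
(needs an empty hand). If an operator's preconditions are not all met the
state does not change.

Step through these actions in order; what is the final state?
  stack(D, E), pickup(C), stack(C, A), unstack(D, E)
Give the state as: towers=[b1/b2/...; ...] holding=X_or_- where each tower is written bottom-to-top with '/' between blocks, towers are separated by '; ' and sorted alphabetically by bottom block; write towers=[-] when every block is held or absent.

towers=[A/C; B; E] holding=D

step 1 (stack(D, E)): towers=[A; B; C; E/D] holding=-
step 2 (pickup(C)): towers=[A; B; E/D] holding=C
step 3 (stack(C, A)): towers=[A/C; B; E/D] holding=-
step 4 (unstack(D, E)): towers=[A/C; B; E] holding=D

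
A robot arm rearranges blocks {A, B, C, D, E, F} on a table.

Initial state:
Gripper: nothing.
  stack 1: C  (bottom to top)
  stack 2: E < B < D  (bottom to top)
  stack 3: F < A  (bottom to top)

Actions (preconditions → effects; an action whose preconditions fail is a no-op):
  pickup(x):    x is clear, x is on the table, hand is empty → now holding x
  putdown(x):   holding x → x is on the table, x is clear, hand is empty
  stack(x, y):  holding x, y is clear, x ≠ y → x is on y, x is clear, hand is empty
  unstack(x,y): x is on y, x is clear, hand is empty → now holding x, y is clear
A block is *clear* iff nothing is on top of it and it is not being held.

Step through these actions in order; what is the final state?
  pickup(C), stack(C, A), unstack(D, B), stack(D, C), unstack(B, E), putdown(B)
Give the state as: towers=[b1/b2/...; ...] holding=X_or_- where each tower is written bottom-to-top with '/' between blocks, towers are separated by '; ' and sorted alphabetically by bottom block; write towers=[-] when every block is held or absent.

step 1 (pickup(C)): towers=[E/B/D; F/A] holding=C
step 2 (stack(C, A)): towers=[E/B/D; F/A/C] holding=-
step 3 (unstack(D, B)): towers=[E/B; F/A/C] holding=D
step 4 (stack(D, C)): towers=[E/B; F/A/C/D] holding=-
step 5 (unstack(B, E)): towers=[E; F/A/C/D] holding=B
step 6 (putdown(B)): towers=[B; E; F/A/C/D] holding=-

towers=[B; E; F/A/C/D] holding=-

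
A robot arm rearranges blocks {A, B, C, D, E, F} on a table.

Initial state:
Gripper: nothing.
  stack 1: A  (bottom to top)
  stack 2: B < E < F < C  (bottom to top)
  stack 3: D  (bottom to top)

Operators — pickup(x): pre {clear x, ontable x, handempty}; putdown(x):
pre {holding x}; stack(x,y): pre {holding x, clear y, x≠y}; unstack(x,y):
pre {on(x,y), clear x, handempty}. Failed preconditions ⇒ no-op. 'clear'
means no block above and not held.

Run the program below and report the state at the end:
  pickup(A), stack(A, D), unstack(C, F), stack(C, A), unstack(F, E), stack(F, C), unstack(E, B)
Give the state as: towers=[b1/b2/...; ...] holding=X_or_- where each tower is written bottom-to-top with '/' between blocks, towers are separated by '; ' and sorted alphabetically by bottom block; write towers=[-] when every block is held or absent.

towers=[B; D/A/C/F] holding=E

step 1 (pickup(A)): towers=[B/E/F/C; D] holding=A
step 2 (stack(A, D)): towers=[B/E/F/C; D/A] holding=-
step 3 (unstack(C, F)): towers=[B/E/F; D/A] holding=C
step 4 (stack(C, A)): towers=[B/E/F; D/A/C] holding=-
step 5 (unstack(F, E)): towers=[B/E; D/A/C] holding=F
step 6 (stack(F, C)): towers=[B/E; D/A/C/F] holding=-
step 7 (unstack(E, B)): towers=[B; D/A/C/F] holding=E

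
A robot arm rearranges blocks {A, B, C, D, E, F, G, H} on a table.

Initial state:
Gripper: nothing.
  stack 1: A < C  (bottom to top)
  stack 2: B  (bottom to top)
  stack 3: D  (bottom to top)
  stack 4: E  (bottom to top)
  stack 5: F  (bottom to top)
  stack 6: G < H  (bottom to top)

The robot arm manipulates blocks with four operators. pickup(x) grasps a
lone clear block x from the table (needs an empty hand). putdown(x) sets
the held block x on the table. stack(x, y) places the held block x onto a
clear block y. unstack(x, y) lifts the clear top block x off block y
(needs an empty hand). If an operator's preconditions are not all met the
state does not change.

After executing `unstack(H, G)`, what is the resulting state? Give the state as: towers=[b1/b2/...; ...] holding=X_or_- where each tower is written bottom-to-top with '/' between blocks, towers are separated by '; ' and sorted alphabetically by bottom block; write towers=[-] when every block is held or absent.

towers=[A/C; B; D; E; F; G] holding=H

before: towers=[A/C; B; D; E; F; G/H] holding=-
pre[unstack(H, G)]: on(H,G) ok, clear(H) ok, handempty ok
all met → apply unstack(H, G)
after:  towers=[A/C; B; D; E; F; G] holding=H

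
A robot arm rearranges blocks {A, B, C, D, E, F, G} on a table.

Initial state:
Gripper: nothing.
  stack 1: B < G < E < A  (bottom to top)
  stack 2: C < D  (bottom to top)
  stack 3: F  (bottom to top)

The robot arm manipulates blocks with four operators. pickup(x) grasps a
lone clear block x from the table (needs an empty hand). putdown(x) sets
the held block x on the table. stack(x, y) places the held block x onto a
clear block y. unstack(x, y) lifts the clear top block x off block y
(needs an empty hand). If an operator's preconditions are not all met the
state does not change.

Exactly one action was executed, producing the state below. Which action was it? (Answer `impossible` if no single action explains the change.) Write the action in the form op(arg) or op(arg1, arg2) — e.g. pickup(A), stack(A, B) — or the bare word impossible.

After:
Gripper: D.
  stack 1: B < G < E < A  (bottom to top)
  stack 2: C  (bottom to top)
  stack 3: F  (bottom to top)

unstack(D, C)

target: towers=[B/G/E/A; C; F] holding=D
         pickup(F) → towers=[B/G/E/A; C/D] holding=F
     unstack(D, C) → towers=[B/G/E/A; C; F] holding=D  ← match
     unstack(A, E) → towers=[B/G/E; C/D; F] holding=A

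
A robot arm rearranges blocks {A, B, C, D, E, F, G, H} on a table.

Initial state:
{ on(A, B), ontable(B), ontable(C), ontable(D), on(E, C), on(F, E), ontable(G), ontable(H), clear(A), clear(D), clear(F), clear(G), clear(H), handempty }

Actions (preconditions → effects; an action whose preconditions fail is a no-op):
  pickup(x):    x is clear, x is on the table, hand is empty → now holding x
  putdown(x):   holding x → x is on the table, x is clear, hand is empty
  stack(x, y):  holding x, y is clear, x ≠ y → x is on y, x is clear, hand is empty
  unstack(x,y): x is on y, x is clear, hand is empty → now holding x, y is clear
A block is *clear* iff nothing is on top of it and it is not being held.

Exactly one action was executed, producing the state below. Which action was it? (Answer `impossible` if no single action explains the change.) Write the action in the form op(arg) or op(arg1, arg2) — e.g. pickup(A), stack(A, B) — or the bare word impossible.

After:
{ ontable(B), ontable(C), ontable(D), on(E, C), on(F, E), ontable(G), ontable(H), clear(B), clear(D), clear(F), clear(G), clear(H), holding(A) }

target: towers=[B; C/E/F; D; G; H] holding=A
         pickup(G) → towers=[B/A; C/E/F; D; H] holding=G
     unstack(A, B) → towers=[B; C/E/F; D; G; H] holding=A  ← match
         pickup(H) → towers=[B/A; C/E/F; D; G] holding=H
     unstack(F, E) → towers=[B/A; C/E; D; G; H] holding=F
         pickup(D) → towers=[B/A; C/E/F; G; H] holding=D

unstack(A, B)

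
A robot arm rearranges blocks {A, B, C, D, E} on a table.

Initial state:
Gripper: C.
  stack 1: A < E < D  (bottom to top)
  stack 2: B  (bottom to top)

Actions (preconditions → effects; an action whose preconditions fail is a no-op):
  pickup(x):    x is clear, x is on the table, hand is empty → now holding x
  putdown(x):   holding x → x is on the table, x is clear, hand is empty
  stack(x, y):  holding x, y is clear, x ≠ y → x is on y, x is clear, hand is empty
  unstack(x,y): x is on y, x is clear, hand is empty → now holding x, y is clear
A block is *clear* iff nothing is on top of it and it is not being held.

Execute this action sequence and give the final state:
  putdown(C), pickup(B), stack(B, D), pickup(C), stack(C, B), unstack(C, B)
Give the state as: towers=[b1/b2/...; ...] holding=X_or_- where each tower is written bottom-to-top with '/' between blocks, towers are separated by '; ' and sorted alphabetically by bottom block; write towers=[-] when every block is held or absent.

towers=[A/E/D/B] holding=C

step 1 (putdown(C)): towers=[A/E/D; B; C] holding=-
step 2 (pickup(B)): towers=[A/E/D; C] holding=B
step 3 (stack(B, D)): towers=[A/E/D/B; C] holding=-
step 4 (pickup(C)): towers=[A/E/D/B] holding=C
step 5 (stack(C, B)): towers=[A/E/D/B/C] holding=-
step 6 (unstack(C, B)): towers=[A/E/D/B] holding=C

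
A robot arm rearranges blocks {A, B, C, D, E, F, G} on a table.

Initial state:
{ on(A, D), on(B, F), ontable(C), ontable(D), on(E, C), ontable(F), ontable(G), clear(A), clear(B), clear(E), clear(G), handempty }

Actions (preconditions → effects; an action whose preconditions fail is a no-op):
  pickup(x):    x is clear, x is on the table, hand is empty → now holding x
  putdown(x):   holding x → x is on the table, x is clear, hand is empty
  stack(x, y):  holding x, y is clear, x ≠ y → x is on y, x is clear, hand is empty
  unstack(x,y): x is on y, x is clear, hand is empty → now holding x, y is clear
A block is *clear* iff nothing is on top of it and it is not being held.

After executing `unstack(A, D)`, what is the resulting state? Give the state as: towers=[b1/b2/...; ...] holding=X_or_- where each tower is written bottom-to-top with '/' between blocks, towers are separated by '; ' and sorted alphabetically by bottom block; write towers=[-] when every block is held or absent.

before: towers=[C/E; D/A; F/B; G] holding=-
pre[unstack(A, D)]: on(A,D) yes, clear(A) yes, handempty yes
all met → apply unstack(A, D)
after:  towers=[C/E; D; F/B; G] holding=A

towers=[C/E; D; F/B; G] holding=A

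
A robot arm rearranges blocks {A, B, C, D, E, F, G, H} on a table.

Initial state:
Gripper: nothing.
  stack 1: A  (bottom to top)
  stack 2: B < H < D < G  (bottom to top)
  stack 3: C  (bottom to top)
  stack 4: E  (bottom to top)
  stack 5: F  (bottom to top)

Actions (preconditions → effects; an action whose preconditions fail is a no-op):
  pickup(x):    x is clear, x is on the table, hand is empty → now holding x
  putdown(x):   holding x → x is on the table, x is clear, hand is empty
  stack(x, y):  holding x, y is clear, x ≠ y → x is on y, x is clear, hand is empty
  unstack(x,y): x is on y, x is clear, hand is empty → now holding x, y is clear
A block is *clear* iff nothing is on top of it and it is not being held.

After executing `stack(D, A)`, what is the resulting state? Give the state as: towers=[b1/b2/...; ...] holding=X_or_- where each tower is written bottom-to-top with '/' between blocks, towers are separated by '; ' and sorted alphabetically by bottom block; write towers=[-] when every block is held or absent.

towers=[A; B/H/D/G; C; E; F] holding=-

before: towers=[A; B/H/D/G; C; E; F] holding=-
pre[stack(D, A)]: holding(D) fail, clear(A) ok, D≠A ok
holding(D) unmet → stack(D, A) is a no-op
after:  towers=[A; B/H/D/G; C; E; F] holding=-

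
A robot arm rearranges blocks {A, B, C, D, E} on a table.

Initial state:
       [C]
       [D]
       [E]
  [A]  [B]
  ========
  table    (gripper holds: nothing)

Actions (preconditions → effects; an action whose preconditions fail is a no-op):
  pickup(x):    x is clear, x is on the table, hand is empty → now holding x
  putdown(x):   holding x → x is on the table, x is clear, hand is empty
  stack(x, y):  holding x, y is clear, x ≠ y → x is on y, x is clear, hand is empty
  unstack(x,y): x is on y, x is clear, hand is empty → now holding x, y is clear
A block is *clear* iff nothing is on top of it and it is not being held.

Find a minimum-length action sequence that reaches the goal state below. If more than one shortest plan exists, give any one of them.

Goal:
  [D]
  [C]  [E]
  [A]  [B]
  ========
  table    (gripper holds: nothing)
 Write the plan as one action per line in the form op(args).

step 1 (unstack(C, D)): towers=[A; B/E/D] holding=C
step 2 (stack(C, A)): towers=[A/C; B/E/D] holding=-
step 3 (unstack(D, E)): towers=[A/C; B/E] holding=D
step 4 (stack(D, C)): towers=[A/C/D; B/E] holding=-
goal check: towers=[A/C/D; B/E] holding=- — reached (length 4, optimal by BFS)

unstack(C, D)
stack(C, A)
unstack(D, E)
stack(D, C)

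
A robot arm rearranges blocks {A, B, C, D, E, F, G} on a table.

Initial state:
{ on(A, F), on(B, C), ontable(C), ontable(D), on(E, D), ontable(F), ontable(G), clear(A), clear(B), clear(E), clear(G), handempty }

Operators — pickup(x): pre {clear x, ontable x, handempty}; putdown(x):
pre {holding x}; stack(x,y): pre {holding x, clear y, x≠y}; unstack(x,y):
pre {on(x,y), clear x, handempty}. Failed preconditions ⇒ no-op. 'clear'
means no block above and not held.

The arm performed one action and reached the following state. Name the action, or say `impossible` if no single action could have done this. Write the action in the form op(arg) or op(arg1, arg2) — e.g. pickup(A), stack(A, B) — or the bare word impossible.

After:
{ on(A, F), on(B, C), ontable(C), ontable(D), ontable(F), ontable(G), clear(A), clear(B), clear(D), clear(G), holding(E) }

unstack(E, D)

target: towers=[C/B; D; F/A; G] holding=E
     unstack(B, C) → towers=[C; D/E; F/A; G] holding=B
         pickup(G) → towers=[C/B; D/E; F/A] holding=G
     unstack(A, F) → towers=[C/B; D/E; F; G] holding=A
     unstack(E, D) → towers=[C/B; D; F/A; G] holding=E  ← match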